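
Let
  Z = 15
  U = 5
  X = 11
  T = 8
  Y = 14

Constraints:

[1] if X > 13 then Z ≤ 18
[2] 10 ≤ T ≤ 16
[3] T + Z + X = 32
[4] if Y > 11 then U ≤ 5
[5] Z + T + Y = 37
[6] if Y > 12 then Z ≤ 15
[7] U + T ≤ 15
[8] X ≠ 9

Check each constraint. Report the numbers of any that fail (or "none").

Violated: 2 and 3.

[1] X = 11, not > 13; antecedent false, conditional vacuously true — holds.
[2] T = 8 is outside [10, 16] — does not hold.
[3] T + Z + X = 8 + 15 + 11 = 34, not 32 — does not hold.
[4] Y = 14 > 11, so we need U ≤ 5; U = 5 ≤ 5 — holds.
[5] Z + T + Y = 15 + 8 + 14 = 37 — holds.
[6] Y = 14 > 12, so we need Z ≤ 15; Z = 15 ≤ 15 — holds.
[7] U + T = 5 + 8 = 13; 13 ≤ 15 — holds.
[8] X = 11, and 11 ≠ 9 — holds.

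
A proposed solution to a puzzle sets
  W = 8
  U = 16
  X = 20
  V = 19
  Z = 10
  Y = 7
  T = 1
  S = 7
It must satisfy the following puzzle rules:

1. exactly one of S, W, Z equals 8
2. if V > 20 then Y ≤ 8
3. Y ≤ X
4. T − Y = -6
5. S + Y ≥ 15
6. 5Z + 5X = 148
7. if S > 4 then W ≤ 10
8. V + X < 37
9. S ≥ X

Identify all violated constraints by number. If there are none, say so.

No — constraints 5, 6, 8, 9 are not satisfied.

1. S=7, W=8, Z=10; 1 of them equals 8 — holds.
2. V = 19, not > 20; antecedent false, conditional vacuously true — holds.
3. Y = 7, X = 20; 7 ≤ 20 — holds.
4. T − Y = 1 − 7 = -6 — holds.
5. S + Y = 7 + 7 = 14; 14 < 15, bound 15 not met — does not hold.
6. 5Z + 5X = 5(10) + 5(20) = 150, not 148 — does not hold.
7. S = 7 > 4, so we need W ≤ 10; W = 8 ≤ 10 — holds.
8. V + X = 19 + 20 = 39; 39 ≥ 37, bound 37 not met — does not hold.
9. S = 7, X = 20; 7 < 20 (want ≥) — does not hold.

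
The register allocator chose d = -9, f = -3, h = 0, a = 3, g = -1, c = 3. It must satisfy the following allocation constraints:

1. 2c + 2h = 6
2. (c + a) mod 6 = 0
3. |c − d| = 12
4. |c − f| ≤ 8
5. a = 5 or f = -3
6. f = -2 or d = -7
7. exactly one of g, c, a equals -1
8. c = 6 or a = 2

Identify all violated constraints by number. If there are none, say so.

Violated: 6 and 8.

1. 2c + 2h = 2(3) + 2(0) = 6  yes
2. c + a = 6; 6 mod 6 = 0  yes
3. |3 − (-9)| = 12  yes
4. |3 − (-3)| = 6; 6 ≤ 8  yes
5. a = 3 ≠ 5, but f = -3 = -3 (second disjunct)  yes
6. f = -3 ≠ -2 and d = -9 ≠ -7; both disjuncts false  no
7. g=-1, c=3, a=3; 1 of them equals -1  yes
8. c = 3 ≠ 6 and a = 3 ≠ 2; both disjuncts false  no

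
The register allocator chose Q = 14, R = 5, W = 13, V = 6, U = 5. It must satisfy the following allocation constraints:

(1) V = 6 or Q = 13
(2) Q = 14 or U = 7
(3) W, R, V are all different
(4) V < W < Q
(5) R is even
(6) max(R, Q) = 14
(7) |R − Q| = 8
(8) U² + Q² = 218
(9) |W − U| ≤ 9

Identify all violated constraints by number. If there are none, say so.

(1) V = 6 = 6 (first disjunct) — holds.
(2) Q = 14 = 14 (first disjunct) — holds.
(3) values 13, 5, 6 are pairwise distinct — holds.
(4) values 6 < 13 < 14 — holds.
(5) R = 5 is odd — fails.
(6) max(5, 14) = 14 — holds.
(7) |5 − 14| = 9, not 8 — fails.
(8) U² + Q² = 5² + 14² = 25 + 196 = 221, not 218 — fails.
(9) |13 − 5| = 8; 8 ≤ 9 — holds.

Constraints 5, 7, and 8 are violated.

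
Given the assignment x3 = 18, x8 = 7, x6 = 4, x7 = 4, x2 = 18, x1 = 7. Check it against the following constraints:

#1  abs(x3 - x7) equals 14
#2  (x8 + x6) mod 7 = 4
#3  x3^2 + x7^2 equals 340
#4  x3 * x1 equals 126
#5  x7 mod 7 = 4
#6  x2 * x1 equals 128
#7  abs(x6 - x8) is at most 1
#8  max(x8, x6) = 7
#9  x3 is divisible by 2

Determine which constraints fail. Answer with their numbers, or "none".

No — constraints 6, 7 are not satisfied.

#1 abs(18 - 4) = 14  holds
#2 x8 + x6 = 11; 11 mod 7 = 4  holds
#3 x3^2 + x7^2 = 18^2 + 4^2 = 324 + 16 = 340  holds
#4 x3 * x1 = 18 * 7 = 126  holds
#5 4 mod 7 = 4  holds
#6 x2 * x1 = 18 * 7 = 126, not 128  fails
#7 abs(4 - 7) = 3; 3 > 1, exceeds bound 1  fails
#8 max(7, 4) = 7  holds
#9 18 / 2 = 9, so 2 divides 18  holds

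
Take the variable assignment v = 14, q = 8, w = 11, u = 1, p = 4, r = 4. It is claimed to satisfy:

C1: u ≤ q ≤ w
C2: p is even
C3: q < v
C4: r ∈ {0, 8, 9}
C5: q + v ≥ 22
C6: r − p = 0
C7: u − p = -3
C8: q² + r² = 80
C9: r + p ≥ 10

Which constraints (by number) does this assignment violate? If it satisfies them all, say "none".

C1: values 1 ≤ 8 ≤ 11  OK
C2: p = 4 is even  OK
C3: q = 8, v = 14; 8 < 14  OK
C4: r = 4 is not in {0, 8, 9}  FAIL
C5: q + v = 8 + 14 = 22; 22 ≥ 22  OK
C6: r − p = 4 − 4 = 0  OK
C7: u − p = 1 − 4 = -3  OK
C8: q² + r² = 8² + 4² = 64 + 16 = 80  OK
C9: r + p = 4 + 4 = 8; 8 < 10, bound 10 not met  FAIL

No — constraints 4 and 9 are not satisfied.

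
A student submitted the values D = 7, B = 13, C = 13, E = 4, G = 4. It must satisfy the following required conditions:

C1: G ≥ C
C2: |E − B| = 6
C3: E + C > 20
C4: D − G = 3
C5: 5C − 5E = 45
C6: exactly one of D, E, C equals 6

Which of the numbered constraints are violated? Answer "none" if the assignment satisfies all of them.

The assignment fails constraints 1, 2, 3, and 6.

C1: G = 4, C = 13; 4 < 13 (want ≥) — does not hold.
C2: |4 − 13| = 9, not 6 — does not hold.
C3: E + C = 4 + 13 = 17; 17 ≤ 20, bound 20 not met — does not hold.
C4: D − G = 7 − 4 = 3 — holds.
C5: 5C − 5E = 5(13) − 5(4) = 45 — holds.
C6: D=7, E=4, C=13; 0 of them equal 6, not exactly one — does not hold.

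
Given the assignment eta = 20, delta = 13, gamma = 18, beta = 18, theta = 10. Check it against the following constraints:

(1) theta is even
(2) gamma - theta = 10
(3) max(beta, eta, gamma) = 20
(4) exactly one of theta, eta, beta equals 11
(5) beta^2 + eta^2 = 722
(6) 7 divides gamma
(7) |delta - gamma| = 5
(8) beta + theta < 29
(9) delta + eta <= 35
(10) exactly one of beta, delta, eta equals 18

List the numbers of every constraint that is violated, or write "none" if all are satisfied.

Constraints 2, 4, 5, 6 are violated.

(1) theta = 10 is even  yes
(2) gamma - theta = 18 - 10 = 8, not 10  no
(3) max(18, 20, 18) = 20  yes
(4) theta=10, eta=20, beta=18; 0 of them equal 11, not exactly one  no
(5) beta^2 + eta^2 = 18^2 + 20^2 = 324 + 400 = 724, not 722  no
(6) 18 = 7*2 + 4, so 7 does not divide 18  no
(7) |13 - 18| = 5  yes
(8) beta + theta = 18 + 10 = 28; 28 < 29  yes
(9) delta + eta = 13 + 20 = 33; 33 ≤ 35  yes
(10) beta=18, delta=13, eta=20; 1 of them equals 18  yes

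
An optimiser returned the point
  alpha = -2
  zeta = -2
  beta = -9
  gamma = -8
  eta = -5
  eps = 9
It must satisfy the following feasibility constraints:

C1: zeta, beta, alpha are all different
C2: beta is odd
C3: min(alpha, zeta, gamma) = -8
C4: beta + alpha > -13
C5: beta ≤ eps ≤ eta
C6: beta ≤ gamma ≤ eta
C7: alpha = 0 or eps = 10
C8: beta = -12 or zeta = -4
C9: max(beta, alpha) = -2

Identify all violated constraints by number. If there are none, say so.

The assignment fails constraints 1, 5, 7, and 8.

C1: zeta = alpha = -2, not all different  FAIL
C2: beta = -9 is odd  OK
C3: min(-2, -2, -8) = -8  OK
C4: beta + alpha = -9 + (-2) = -11; -11 > -13  OK
C5: values -9, 9, -5; eps = 9 is not ≤ eta = -5  FAIL
C6: values -9 ≤ -8 ≤ -5  OK
C7: alpha = -2 ≠ 0 and eps = 9 ≠ 10; both disjuncts false  FAIL
C8: beta = -9 ≠ -12 and zeta = -2 ≠ -4; both disjuncts false  FAIL
C9: max(-9, -2) = -2  OK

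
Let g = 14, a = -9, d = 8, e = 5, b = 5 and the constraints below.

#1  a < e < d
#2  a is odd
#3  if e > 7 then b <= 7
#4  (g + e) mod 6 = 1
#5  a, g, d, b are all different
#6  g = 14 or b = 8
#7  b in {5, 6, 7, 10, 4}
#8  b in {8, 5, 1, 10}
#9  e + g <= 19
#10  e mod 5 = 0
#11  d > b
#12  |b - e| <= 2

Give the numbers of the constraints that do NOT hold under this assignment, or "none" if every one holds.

None — every constraint holds.

#1 values -9 < 5 < 8  holds
#2 a = -9 is odd  holds
#3 e = 5, not > 7; antecedent false, conditional vacuously true  holds
#4 g + e = 19; 19 mod 6 = 1  holds
#5 values -9, 14, 8, 5 are pairwise distinct  holds
#6 g = 14 = 14 (first disjunct)  holds
#7 b = 5 is in {5, 6, 7, 10, 4}  holds
#8 b = 5 is in {8, 5, 1, 10}  holds
#9 e + g = 5 + 14 = 19; 19 ≤ 19  holds
#10 5 mod 5 = 0  holds
#11 d = 8, b = 5; 8 > 5  holds
#12 |5 - 5| = 0; 0 ≤ 2  holds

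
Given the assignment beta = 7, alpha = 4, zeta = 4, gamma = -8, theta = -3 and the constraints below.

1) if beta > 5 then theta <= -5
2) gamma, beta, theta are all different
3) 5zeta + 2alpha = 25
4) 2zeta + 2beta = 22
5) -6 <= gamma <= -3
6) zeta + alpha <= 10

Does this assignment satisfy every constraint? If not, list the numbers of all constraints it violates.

1) beta = 7 > 5, so we need theta ≤ -5; but theta = -3 > -5 — violated.
2) values -8, 7, -3 are pairwise distinct — satisfied.
3) 5zeta + 2alpha = 5(4) + 2(4) = 28, not 25 — violated.
4) 2zeta + 2beta = 2(4) + 2(7) = 22 — satisfied.
5) gamma = -8 is outside [-6, -3] — violated.
6) zeta + alpha = 4 + 4 = 8; 8 ≤ 10 — satisfied.

The assignment fails constraints 1, 3, and 5.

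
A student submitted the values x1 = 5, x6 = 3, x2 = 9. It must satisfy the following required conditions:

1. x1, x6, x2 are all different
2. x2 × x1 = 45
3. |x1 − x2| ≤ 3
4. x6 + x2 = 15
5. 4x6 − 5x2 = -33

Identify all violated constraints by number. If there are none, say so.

Constraints 3, 4 are violated.

1. values 5, 3, 9 are pairwise distinct — holds.
2. x2 × x1 = 9 × 5 = 45 — holds.
3. |5 − 9| = 4; 4 > 3, exceeds bound 3 — does not hold.
4. x6 + x2 = 3 + 9 = 12, not 15 — does not hold.
5. 4x6 − 5x2 = 4(3) − 5(9) = -33 — holds.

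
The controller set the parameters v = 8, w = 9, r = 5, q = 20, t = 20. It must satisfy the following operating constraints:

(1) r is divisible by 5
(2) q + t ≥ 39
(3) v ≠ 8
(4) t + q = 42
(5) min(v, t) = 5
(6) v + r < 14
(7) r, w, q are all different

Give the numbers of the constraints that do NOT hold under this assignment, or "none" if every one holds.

Constraints 3, 4, and 5 are violated.

(1) 5 / 5 = 1, so 5 divides 5  ✓
(2) q + t = 20 + 20 = 40; 40 ≥ 39  ✓
(3) v = 8, but 8 is required to differ  ✗
(4) t + q = 20 + 20 = 40, not 42  ✗
(5) min(8, 20) = 8, not 5  ✗
(6) v + r = 8 + 5 = 13; 13 < 14  ✓
(7) values 5, 9, 20 are pairwise distinct  ✓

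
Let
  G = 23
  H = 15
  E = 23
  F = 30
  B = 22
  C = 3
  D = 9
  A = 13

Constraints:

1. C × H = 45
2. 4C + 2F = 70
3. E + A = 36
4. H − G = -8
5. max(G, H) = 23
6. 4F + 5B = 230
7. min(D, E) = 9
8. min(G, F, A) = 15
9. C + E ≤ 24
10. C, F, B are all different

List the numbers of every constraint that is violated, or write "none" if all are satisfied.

Constraints 2, 8, and 9 do not hold.

1. C × H = 3 × 15 = 45 — holds.
2. 4C + 2F = 4(3) + 2(30) = 72, not 70 — does not hold.
3. E + A = 23 + 13 = 36 — holds.
4. H − G = 15 − 23 = -8 — holds.
5. max(23, 15) = 23 — holds.
6. 4F + 5B = 4(30) + 5(22) = 230 — holds.
7. min(9, 23) = 9 — holds.
8. min(23, 30, 13) = 13, not 15 — does not hold.
9. C + E = 3 + 23 = 26; 26 > 24, bound 24 not met — does not hold.
10. values 3, 30, 22 are pairwise distinct — holds.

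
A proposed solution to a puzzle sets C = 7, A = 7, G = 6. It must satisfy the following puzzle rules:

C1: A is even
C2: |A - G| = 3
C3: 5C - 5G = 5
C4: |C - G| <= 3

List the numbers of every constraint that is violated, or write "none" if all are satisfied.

C1: A = 7 is odd — violated.
C2: |7 - 6| = 1, not 3 — violated.
C3: 5C - 5G = 5(7) - 5(6) = 5 — OK.
C4: |7 - 6| = 1; 1 ≤ 3 — OK.

Constraints 1, 2 do not hold.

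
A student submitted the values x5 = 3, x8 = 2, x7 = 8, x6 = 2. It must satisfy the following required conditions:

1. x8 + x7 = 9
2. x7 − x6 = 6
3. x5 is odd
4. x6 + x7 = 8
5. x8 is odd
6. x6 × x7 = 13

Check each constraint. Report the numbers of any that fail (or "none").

No — constraints 1, 4, 5, and 6 are not satisfied.

1. x8 + x7 = 2 + 8 = 10, not 9 — violated.
2. x7 − x6 = 8 − 2 = 6 — satisfied.
3. x5 = 3 is odd — satisfied.
4. x6 + x7 = 2 + 8 = 10, not 8 — violated.
5. x8 = 2 is even — violated.
6. x6 × x7 = 2 × 8 = 16, not 13 — violated.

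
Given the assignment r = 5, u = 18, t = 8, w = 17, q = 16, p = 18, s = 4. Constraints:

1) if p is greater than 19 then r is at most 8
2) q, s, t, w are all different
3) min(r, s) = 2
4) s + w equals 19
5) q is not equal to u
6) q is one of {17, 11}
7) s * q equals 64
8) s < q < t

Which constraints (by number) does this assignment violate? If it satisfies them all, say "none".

No — constraints 3, 4, 6, and 8 are not satisfied.

1) p = 18, not > 19; antecedent false, conditional vacuously true — satisfied.
2) values 16, 4, 8, 17 are pairwise distinct — satisfied.
3) min(5, 4) = 4, not 2 — violated.
4) s + w = 4 + 17 = 21, not 19 — violated.
5) q = 16, u = 18; distinct — satisfied.
6) q = 16 is not in {17, 11} — violated.
7) s * q = 4 * 16 = 64 — satisfied.
8) values 4, 16, 8; q = 16 is not < t = 8 — violated.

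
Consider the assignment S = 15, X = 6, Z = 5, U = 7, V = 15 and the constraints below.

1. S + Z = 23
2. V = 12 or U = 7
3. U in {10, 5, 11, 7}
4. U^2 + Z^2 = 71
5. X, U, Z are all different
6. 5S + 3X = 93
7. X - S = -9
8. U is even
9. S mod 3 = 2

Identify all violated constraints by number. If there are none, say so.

1. S + Z = 15 + 5 = 20, not 23 — fails.
2. V = 15 ≠ 12, but U = 7 = 7 (second disjunct) — holds.
3. U = 7 is in {10, 5, 11, 7} — holds.
4. U^2 + Z^2 = 7^2 + 5^2 = 49 + 25 = 74, not 71 — fails.
5. values 6, 7, 5 are pairwise distinct — holds.
6. 5S + 3X = 5(15) + 3(6) = 93 — holds.
7. X - S = 6 - 15 = -9 — holds.
8. U = 7 is odd — fails.
9. 15 mod 3 = 0, not 2 — fails.

Constraints 1, 4, 8, 9 do not hold.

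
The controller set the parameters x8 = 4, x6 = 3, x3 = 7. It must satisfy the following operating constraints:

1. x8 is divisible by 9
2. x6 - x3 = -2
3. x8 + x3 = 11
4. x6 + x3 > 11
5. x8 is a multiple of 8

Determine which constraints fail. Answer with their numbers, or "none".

1. 4 = 9*0 + 4, so 9 does not divide 4 — does not hold.
2. x6 - x3 = 3 - 7 = -4, not -2 — does not hold.
3. x8 + x3 = 4 + 7 = 11 — holds.
4. x6 + x3 = 3 + 7 = 10; 10 ≤ 11, bound 11 not met — does not hold.
5. 4 = 8*0 + 4, so 8 does not divide 4 — does not hold.

No — constraints 1, 2, 4, 5 are not satisfied.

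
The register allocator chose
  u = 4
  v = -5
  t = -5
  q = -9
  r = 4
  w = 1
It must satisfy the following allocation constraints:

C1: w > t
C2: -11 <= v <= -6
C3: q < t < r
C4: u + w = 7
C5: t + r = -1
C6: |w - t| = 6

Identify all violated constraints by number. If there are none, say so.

The assignment fails constraints 2 and 4.

C1: w = 1, t = -5; 1 > -5  yes
C2: v = -5 is outside [-11, -6]  no
C3: values -9 < -5 < 4  yes
C4: u + w = 4 + 1 = 5, not 7  no
C5: t + r = -5 + 4 = -1  yes
C6: |1 - (-5)| = 6  yes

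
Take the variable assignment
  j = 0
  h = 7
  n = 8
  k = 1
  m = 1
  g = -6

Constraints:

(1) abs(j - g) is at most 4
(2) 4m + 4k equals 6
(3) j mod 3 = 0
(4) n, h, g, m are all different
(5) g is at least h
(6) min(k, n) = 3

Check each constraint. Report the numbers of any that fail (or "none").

Violated: 1, 2, 5, 6.

(1) abs(0 - (-6)) = 6; 6 > 4, exceeds bound 4  no
(2) 4m + 4k = 4(1) + 4(1) = 8, not 6  no
(3) 0 mod 3 = 0  yes
(4) values 8, 7, -6, 1 are pairwise distinct  yes
(5) g = -6, h = 7; -6 < 7 (want ≥)  no
(6) min(1, 8) = 1, not 3  no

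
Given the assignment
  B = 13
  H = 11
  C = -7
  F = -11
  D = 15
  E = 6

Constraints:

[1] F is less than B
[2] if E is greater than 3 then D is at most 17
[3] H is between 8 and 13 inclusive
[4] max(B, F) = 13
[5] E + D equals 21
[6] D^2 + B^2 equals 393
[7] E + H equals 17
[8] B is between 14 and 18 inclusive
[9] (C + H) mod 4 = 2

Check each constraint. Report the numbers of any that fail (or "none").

[1] F = -11, B = 13; -11 < 13  yes
[2] E = 6 > 3, so we need D ≤ 17; D = 15 ≤ 17  yes
[3] H = 11 lies in [8, 13]  yes
[4] max(13, -11) = 13  yes
[5] E + D = 6 + 15 = 21  yes
[6] D^2 + B^2 = 15^2 + 13^2 = 225 + 169 = 394, not 393  no
[7] E + H = 6 + 11 = 17  yes
[8] B = 13 is outside [14, 18]  no
[9] C + H = 4; 4 mod 4 = 0, not 2  no

The assignment fails constraints 6, 8, and 9.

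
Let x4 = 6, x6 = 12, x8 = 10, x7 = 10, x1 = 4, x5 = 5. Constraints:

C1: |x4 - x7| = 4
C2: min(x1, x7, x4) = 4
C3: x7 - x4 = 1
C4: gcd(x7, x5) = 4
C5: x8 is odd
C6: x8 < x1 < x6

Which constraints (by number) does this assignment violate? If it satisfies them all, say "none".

C1: |6 - 10| = 4  yes
C2: min(4, 10, 6) = 4  yes
C3: x7 - x4 = 10 - 6 = 4, not 1  no
C4: gcd(10, 5) = 5, not 4  no
C5: x8 = 10 is even  no
C6: values 10, 4, 12; x8 = 10 is not < x1 = 4  no

Violated: 3, 4, 5, and 6.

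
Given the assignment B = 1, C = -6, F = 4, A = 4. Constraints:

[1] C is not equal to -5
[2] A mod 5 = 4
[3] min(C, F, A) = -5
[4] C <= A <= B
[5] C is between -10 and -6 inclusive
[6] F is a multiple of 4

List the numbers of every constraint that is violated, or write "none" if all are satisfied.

[1] C = -6, and -6 ≠ -5  ✔
[2] 4 mod 5 = 4  ✔
[3] min(-6, 4, 4) = -6, not -5  ✘
[4] values -6, 4, 1; A = 4 is not <= B = 1  ✘
[5] C = -6 lies in [-10, -6]  ✔
[6] 4 / 4 = 1, so 4 divides 4  ✔

Violated: 3, 4.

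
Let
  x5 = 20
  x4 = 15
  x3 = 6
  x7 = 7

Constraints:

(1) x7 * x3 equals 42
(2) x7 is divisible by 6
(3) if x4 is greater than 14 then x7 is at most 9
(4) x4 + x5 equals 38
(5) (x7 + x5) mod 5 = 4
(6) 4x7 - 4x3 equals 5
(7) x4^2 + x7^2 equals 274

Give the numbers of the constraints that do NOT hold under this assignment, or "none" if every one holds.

Violated: 2, 4, 5, and 6.

(1) x7 * x3 = 7 * 6 = 42  OK
(2) 7 = 6*1 + 1, so 6 does not divide 7  FAIL
(3) x4 = 15 > 14, so we need x7 ≤ 9; x7 = 7 ≤ 9  OK
(4) x4 + x5 = 15 + 20 = 35, not 38  FAIL
(5) x7 + x5 = 27; 27 mod 5 = 2, not 4  FAIL
(6) 4x7 - 4x3 = 4(7) - 4(6) = 4, not 5  FAIL
(7) x4^2 + x7^2 = 15^2 + 7^2 = 225 + 49 = 274  OK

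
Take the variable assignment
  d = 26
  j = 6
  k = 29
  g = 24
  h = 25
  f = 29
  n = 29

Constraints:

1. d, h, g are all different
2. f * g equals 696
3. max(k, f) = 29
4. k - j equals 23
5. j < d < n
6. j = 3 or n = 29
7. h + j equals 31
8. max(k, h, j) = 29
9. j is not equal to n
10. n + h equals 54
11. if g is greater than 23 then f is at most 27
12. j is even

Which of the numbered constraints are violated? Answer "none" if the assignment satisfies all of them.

1. values 26, 25, 24 are pairwise distinct  ✔
2. f * g = 29 * 24 = 696  ✔
3. max(29, 29) = 29  ✔
4. k - j = 29 - 6 = 23  ✔
5. values 6 < 26 < 29  ✔
6. j = 6 ≠ 3, but n = 29 = 29 (second disjunct)  ✔
7. h + j = 25 + 6 = 31  ✔
8. max(29, 25, 6) = 29  ✔
9. j = 6, n = 29; distinct  ✔
10. n + h = 29 + 25 = 54  ✔
11. g = 24 > 23, so we need f ≤ 27; but f = 29 > 27  ✘
12. j = 6 is even  ✔

Constraint 11 does not hold.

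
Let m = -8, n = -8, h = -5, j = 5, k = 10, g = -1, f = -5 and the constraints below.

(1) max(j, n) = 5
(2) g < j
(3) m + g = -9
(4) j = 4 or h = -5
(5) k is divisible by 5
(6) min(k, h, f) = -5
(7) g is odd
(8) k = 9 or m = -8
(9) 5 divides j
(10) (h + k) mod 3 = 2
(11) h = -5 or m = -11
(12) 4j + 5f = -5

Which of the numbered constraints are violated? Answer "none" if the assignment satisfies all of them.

(1) max(5, -8) = 5 — satisfied.
(2) g = -1, j = 5; -1 < 5 — satisfied.
(3) m + g = -8 + (-1) = -9 — satisfied.
(4) j = 5 ≠ 4, but h = -5 = -5 (second disjunct) — satisfied.
(5) 10 / 5 = 2, so 5 divides 10 — satisfied.
(6) min(10, -5, -5) = -5 — satisfied.
(7) g = -1 is odd — satisfied.
(8) k = 10 ≠ 9, but m = -8 = -8 (second disjunct) — satisfied.
(9) 5 / 5 = 1, so 5 divides 5 — satisfied.
(10) h + k = 5; 5 mod 3 = 2 — satisfied.
(11) h = -5 = -5 (first disjunct) — satisfied.
(12) 4j + 5f = 4(5) + 5(-5) = -5 — satisfied.

Yes — all constraints hold.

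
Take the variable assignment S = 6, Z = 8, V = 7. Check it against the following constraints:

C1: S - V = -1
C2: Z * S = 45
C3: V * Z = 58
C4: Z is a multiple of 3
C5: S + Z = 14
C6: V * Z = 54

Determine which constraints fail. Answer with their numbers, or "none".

The assignment fails constraints 2, 3, 4, and 6.

C1: S - V = 6 - 7 = -1 — holds.
C2: Z * S = 8 * 6 = 48, not 45 — does not hold.
C3: V * Z = 7 * 8 = 56, not 58 — does not hold.
C4: 8 = 3*2 + 2, so 3 does not divide 8 — does not hold.
C5: S + Z = 6 + 8 = 14 — holds.
C6: V * Z = 7 * 8 = 56, not 54 — does not hold.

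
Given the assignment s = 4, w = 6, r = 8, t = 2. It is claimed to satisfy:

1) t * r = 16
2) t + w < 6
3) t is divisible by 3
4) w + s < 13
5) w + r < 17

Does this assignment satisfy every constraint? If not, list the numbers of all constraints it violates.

1) t * r = 2 * 8 = 16 — satisfied.
2) t + w = 2 + 6 = 8; 8 ≥ 6, bound 6 not met — violated.
3) 2 = 3*0 + 2, so 3 does not divide 2 — violated.
4) w + s = 6 + 4 = 10; 10 < 13 — satisfied.
5) w + r = 6 + 8 = 14; 14 < 17 — satisfied.

No — constraints 2 and 3 are not satisfied.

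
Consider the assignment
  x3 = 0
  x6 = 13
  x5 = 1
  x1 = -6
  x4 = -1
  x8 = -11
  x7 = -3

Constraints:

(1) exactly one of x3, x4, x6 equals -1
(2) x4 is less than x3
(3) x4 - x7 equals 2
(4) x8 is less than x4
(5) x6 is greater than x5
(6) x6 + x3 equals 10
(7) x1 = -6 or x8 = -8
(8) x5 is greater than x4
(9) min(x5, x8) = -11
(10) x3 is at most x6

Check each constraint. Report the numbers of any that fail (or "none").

No — constraint 6 is not satisfied.

(1) x3=0, x4=-1, x6=13; 1 of them equals -1  holds
(2) x4 = -1, x3 = 0; -1 < 0  holds
(3) x4 - x7 = -1 - (-3) = 2  holds
(4) x8 = -11, x4 = -1; -11 < -1  holds
(5) x6 = 13, x5 = 1; 13 > 1  holds
(6) x6 + x3 = 13 + 0 = 13, not 10  fails
(7) x1 = -6 = -6 (first disjunct)  holds
(8) x5 = 1, x4 = -1; 1 > -1  holds
(9) min(1, -11) = -11  holds
(10) x3 = 0, x6 = 13; 0 ≤ 13  holds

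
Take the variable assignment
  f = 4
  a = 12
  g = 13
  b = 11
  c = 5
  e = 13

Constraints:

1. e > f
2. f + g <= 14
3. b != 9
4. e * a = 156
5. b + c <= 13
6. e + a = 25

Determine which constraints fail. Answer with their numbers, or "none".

Violated: 2, 5.

1. e = 13, f = 4; 13 > 4  ✓
2. f + g = 4 + 13 = 17; 17 > 14, bound 14 not met  ✗
3. b = 11, and 11 ≠ 9  ✓
4. e * a = 13 * 12 = 156  ✓
5. b + c = 11 + 5 = 16; 16 > 13, bound 13 not met  ✗
6. e + a = 13 + 12 = 25  ✓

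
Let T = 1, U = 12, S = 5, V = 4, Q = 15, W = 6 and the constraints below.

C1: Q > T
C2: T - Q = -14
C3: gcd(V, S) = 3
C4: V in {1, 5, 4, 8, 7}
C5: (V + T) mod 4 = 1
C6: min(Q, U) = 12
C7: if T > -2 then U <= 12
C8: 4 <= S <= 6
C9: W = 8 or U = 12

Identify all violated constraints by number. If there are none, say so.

Constraint 3 is violated.

C1: Q = 15, T = 1; 15 > 1 — OK.
C2: T - Q = 1 - 15 = -14 — OK.
C3: gcd(4, 5) = 1, not 3 — violated.
C4: V = 4 is in {1, 5, 4, 8, 7} — OK.
C5: V + T = 5; 5 mod 4 = 1 — OK.
C6: min(15, 12) = 12 — OK.
C7: T = 1 > -2, so we need U ≤ 12; U = 12 ≤ 12 — OK.
C8: S = 5 lies in [4, 6] — OK.
C9: W = 6 ≠ 8, but U = 12 = 12 (second disjunct) — OK.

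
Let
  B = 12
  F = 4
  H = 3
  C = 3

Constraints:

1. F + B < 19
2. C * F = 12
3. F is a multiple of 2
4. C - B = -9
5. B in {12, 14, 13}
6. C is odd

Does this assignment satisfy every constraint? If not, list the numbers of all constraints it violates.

All constraints are satisfied.

1. F + B = 4 + 12 = 16; 16 < 19 — satisfied.
2. C * F = 3 * 4 = 12 — satisfied.
3. 4 / 2 = 2, so 2 divides 4 — satisfied.
4. C - B = 3 - 12 = -9 — satisfied.
5. B = 12 is in {12, 14, 13} — satisfied.
6. C = 3 is odd — satisfied.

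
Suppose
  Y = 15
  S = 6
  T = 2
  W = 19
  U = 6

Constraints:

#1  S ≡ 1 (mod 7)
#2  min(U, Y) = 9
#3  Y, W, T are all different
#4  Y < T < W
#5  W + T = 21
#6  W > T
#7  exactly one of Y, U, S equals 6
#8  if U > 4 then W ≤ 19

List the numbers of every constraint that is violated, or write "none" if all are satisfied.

The assignment fails constraints 1, 2, 4, and 7.

#1 6 mod 7 = 6, not 1 — fails.
#2 min(6, 15) = 6, not 9 — fails.
#3 values 15, 19, 2 are pairwise distinct — holds.
#4 values 15, 2, 19; Y = 15 is not < T = 2 — fails.
#5 W + T = 19 + 2 = 21 — holds.
#6 W = 19, T = 2; 19 > 2 — holds.
#7 Y=15, U=6, S=6; 2 of them equal 6, not exactly one — fails.
#8 U = 6 > 4, so we need W ≤ 19; W = 19 ≤ 19 — holds.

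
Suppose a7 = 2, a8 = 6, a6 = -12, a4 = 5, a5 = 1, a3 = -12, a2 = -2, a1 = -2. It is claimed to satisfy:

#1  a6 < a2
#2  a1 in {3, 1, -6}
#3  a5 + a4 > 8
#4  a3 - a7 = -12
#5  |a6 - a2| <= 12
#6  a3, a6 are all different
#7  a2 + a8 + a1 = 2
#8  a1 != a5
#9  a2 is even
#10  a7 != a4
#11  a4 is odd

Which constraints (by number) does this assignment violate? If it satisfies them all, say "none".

#1 a6 = -12, a2 = -2; -12 < -2  ✔
#2 a1 = -2 is not in {3, 1, -6}  ✘
#3 a5 + a4 = 1 + 5 = 6; 6 ≤ 8, bound 8 not met  ✘
#4 a3 - a7 = -12 - 2 = -14, not -12  ✘
#5 |-12 - (-2)| = 10; 10 ≤ 12  ✔
#6 a3 = a6 = -12, not all different  ✘
#7 a2 + a8 + a1 = -2 + 6 + (-2) = 2  ✔
#8 a1 = -2, a5 = 1; distinct  ✔
#9 a2 = -2 is even  ✔
#10 a7 = 2, a4 = 5; distinct  ✔
#11 a4 = 5 is odd  ✔

Constraints 2, 3, 4, and 6 are violated.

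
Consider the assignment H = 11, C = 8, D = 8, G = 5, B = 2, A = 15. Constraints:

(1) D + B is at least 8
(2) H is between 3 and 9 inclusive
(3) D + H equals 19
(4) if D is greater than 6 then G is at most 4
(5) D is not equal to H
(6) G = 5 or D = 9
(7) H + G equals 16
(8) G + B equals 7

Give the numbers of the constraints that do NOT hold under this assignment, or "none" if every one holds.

Violated: 2 and 4.

(1) D + B = 8 + 2 = 10; 10 ≥ 8 — satisfied.
(2) H = 11 is outside [3, 9] — violated.
(3) D + H = 8 + 11 = 19 — satisfied.
(4) D = 8 > 6, so we need G ≤ 4; but G = 5 > 4 — violated.
(5) D = 8, H = 11; distinct — satisfied.
(6) G = 5 = 5 (first disjunct) — satisfied.
(7) H + G = 11 + 5 = 16 — satisfied.
(8) G + B = 5 + 2 = 7 — satisfied.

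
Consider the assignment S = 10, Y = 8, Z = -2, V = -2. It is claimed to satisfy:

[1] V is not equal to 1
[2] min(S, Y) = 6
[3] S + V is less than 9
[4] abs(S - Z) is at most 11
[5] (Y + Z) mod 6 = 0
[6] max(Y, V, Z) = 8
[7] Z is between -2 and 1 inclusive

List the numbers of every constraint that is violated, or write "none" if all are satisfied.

[1] V = -2, and -2 ≠ 1  ✓
[2] min(10, 8) = 8, not 6  ✗
[3] S + V = 10 + (-2) = 8; 8 < 9  ✓
[4] abs(10 - (-2)) = 12; 12 > 11, exceeds bound 11  ✗
[5] Y + Z = 6; 6 mod 6 = 0  ✓
[6] max(8, -2, -2) = 8  ✓
[7] Z = -2 lies in [-2, 1]  ✓

No — constraints 2 and 4 are not satisfied.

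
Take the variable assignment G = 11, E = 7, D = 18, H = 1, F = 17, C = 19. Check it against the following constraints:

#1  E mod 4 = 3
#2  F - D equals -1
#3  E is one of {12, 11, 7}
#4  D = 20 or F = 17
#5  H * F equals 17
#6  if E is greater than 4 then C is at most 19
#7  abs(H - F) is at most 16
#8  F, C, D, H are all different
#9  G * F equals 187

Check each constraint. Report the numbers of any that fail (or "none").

#1 7 mod 4 = 3 — holds.
#2 F - D = 17 - 18 = -1 — holds.
#3 E = 7 is in {12, 11, 7} — holds.
#4 D = 18 ≠ 20, but F = 17 = 17 (second disjunct) — holds.
#5 H * F = 1 * 17 = 17 — holds.
#6 E = 7 > 4, so we need C ≤ 19; C = 19 ≤ 19 — holds.
#7 abs(1 - 17) = 16; 16 ≤ 16 — holds.
#8 values 17, 19, 18, 1 are pairwise distinct — holds.
#9 G * F = 11 * 17 = 187 — holds.

Yes — all constraints hold.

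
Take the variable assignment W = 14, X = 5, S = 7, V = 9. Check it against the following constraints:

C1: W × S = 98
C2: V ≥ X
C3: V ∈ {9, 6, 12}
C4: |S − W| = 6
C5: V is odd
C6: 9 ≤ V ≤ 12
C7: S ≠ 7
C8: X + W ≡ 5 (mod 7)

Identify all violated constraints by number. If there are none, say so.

The assignment fails constraints 4 and 7.

C1: W × S = 14 × 7 = 98 — satisfied.
C2: V = 9, X = 5; 9 ≥ 5 — satisfied.
C3: V = 9 is in {9, 6, 12} — satisfied.
C4: |7 − 14| = 7, not 6 — violated.
C5: V = 9 is odd — satisfied.
C6: V = 9 lies in [9, 12] — satisfied.
C7: S = 7, but 7 is required to differ — violated.
C8: X + W = 19; 19 mod 7 = 5 — satisfied.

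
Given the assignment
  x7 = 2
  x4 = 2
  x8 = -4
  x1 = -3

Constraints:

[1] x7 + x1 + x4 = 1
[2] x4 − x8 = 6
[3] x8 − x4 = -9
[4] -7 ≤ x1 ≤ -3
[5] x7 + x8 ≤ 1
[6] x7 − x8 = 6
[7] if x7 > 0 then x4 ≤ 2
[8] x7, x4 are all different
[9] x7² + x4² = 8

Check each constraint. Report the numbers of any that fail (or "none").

[1] x7 + x1 + x4 = 2 + (-3) + 2 = 1 — holds.
[2] x4 − x8 = 2 − (-4) = 6 — holds.
[3] x8 − x4 = -4 − 2 = -6, not -9 — fails.
[4] x1 = -3 lies in [-7, -3] — holds.
[5] x7 + x8 = 2 + (-4) = -2; -2 ≤ 1 — holds.
[6] x7 − x8 = 2 − (-4) = 6 — holds.
[7] x7 = 2 > 0, so we need x4 ≤ 2; x4 = 2 ≤ 2 — holds.
[8] x7 = x4 = 2, not all different — fails.
[9] x7² + x4² = 2² + 2² = 4 + 4 = 8 — holds.

Violated: 3, 8.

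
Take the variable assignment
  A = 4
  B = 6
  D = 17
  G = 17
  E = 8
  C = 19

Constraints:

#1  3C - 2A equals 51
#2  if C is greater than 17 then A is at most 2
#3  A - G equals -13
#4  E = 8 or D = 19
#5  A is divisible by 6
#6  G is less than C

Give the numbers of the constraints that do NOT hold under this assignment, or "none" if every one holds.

Violated: 1, 2, 5.

#1 3C - 2A = 3(19) - 2(4) = 49, not 51 — fails.
#2 C = 19 > 17, so we need A ≤ 2; but A = 4 > 2 — fails.
#3 A - G = 4 - 17 = -13 — holds.
#4 E = 8 = 8 (first disjunct) — holds.
#5 4 = 6*0 + 4, so 6 does not divide 4 — fails.
#6 G = 17, C = 19; 17 < 19 — holds.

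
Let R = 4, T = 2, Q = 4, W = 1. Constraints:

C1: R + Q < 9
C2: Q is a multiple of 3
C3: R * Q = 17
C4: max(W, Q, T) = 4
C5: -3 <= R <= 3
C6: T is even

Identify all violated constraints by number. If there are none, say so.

C1: R + Q = 4 + 4 = 8; 8 < 9 — holds.
C2: 4 = 3*1 + 1, so 3 does not divide 4 — fails.
C3: R * Q = 4 * 4 = 16, not 17 — fails.
C4: max(1, 4, 2) = 4 — holds.
C5: R = 4 is outside [-3, 3] — fails.
C6: T = 2 is even — holds.

Violated: 2, 3, 5.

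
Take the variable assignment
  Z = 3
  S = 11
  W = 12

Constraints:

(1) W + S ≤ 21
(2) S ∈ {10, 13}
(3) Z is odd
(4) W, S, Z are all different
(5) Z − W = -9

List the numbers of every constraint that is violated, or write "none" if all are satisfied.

Constraints 1 and 2 are violated.

(1) W + S = 12 + 11 = 23; 23 > 21, bound 21 not met — violated.
(2) S = 11 is not in {10, 13} — violated.
(3) Z = 3 is odd — OK.
(4) values 12, 11, 3 are pairwise distinct — OK.
(5) Z − W = 3 − 12 = -9 — OK.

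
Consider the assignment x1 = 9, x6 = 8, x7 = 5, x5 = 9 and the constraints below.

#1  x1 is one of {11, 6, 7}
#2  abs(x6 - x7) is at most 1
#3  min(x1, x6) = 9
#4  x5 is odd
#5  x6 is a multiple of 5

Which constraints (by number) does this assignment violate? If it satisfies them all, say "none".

#1 x1 = 9 is not in {11, 6, 7}  ✗
#2 abs(8 - 5) = 3; 3 > 1, exceeds bound 1  ✗
#3 min(9, 8) = 8, not 9  ✗
#4 x5 = 9 is odd  ✓
#5 8 = 5*1 + 3, so 5 does not divide 8  ✗

Constraints 1, 2, 3, and 5 do not hold.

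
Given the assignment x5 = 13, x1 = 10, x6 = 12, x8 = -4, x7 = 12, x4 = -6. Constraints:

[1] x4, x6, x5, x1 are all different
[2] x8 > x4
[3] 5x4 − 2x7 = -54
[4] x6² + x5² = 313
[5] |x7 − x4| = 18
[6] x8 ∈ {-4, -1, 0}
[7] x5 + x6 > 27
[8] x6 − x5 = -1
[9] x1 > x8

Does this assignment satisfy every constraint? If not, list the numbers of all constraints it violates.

[1] values -6, 12, 13, 10 are pairwise distinct — satisfied.
[2] x8 = -4, x4 = -6; -4 > -6 — satisfied.
[3] 5x4 − 2x7 = 5(-6) − 2(12) = -54 — satisfied.
[4] x6² + x5² = 12² + 13² = 144 + 169 = 313 — satisfied.
[5] |12 − (-6)| = 18 — satisfied.
[6] x8 = -4 is in {-4, -1, 0} — satisfied.
[7] x5 + x6 = 13 + 12 = 25; 25 ≤ 27, bound 27 not met — violated.
[8] x6 − x5 = 12 − 13 = -1 — satisfied.
[9] x1 = 10, x8 = -4; 10 > -4 — satisfied.

The assignment fails constraint 7.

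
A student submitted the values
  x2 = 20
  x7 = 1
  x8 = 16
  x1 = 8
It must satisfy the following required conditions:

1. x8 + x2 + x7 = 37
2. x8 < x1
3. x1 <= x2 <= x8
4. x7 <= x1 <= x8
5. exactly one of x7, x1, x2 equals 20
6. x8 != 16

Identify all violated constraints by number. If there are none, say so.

No — constraints 2, 3, 6 are not satisfied.

1. x8 + x2 + x7 = 16 + 20 + 1 = 37  true
2. x8 = 16, x1 = 8; 16 ≥ 8 (want <)  false
3. values 8, 20, 16; x2 = 20 is not <= x8 = 16  false
4. values 1 <= 8 <= 16  true
5. x7=1, x1=8, x2=20; 1 of them equals 20  true
6. x8 = 16, but 16 is required to differ  false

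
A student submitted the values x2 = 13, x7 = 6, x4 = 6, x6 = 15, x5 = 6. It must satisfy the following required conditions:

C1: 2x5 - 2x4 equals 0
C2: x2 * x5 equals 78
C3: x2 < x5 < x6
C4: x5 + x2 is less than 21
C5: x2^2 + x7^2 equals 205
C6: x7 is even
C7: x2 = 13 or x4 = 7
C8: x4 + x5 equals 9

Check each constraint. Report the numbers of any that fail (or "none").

Constraints 3 and 8 are violated.

C1: 2x5 - 2x4 = 2(6) - 2(6) = 0 — OK.
C2: x2 * x5 = 13 * 6 = 78 — OK.
C3: values 13, 6, 15; x2 = 13 is not < x5 = 6 — violated.
C4: x5 + x2 = 6 + 13 = 19; 19 < 21 — OK.
C5: x2^2 + x7^2 = 13^2 + 6^2 = 169 + 36 = 205 — OK.
C6: x7 = 6 is even — OK.
C7: x2 = 13 = 13 (first disjunct) — OK.
C8: x4 + x5 = 6 + 6 = 12, not 9 — violated.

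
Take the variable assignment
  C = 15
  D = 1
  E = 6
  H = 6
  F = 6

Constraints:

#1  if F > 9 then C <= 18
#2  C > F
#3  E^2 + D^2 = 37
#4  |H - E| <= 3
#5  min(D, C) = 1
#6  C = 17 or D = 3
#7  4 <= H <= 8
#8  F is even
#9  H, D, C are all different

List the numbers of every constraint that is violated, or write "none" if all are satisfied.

Constraint 6 is violated.

#1 F = 6, not > 9; antecedent false, conditional vacuously true — satisfied.
#2 C = 15, F = 6; 15 > 6 — satisfied.
#3 E^2 + D^2 = 6^2 + 1^2 = 36 + 1 = 37 — satisfied.
#4 |6 - 6| = 0; 0 ≤ 3 — satisfied.
#5 min(1, 15) = 1 — satisfied.
#6 C = 15 ≠ 17 and D = 1 ≠ 3; both disjuncts false — violated.
#7 H = 6 lies in [4, 8] — satisfied.
#8 F = 6 is even — satisfied.
#9 values 6, 1, 15 are pairwise distinct — satisfied.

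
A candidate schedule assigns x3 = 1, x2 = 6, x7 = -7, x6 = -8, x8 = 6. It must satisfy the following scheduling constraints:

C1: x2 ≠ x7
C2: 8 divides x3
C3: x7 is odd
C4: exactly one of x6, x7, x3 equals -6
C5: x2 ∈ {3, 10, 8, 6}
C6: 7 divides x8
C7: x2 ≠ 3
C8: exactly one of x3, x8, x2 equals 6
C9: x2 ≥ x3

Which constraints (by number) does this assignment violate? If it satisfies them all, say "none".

No — constraints 2, 4, 6, 8 are not satisfied.

C1: x2 = 6, x7 = -7; distinct — OK.
C2: 1 = 8×0 + 1, so 8 does not divide 1 — violated.
C3: x7 = -7 is odd — OK.
C4: x6=-8, x7=-7, x3=1; 0 of them equal -6, not exactly one — violated.
C5: x2 = 6 is in {3, 10, 8, 6} — OK.
C6: 6 = 7×0 + 6, so 7 does not divide 6 — violated.
C7: x2 = 6, and 6 ≠ 3 — OK.
C8: x3=1, x8=6, x2=6; 2 of them equal 6, not exactly one — violated.
C9: x2 = 6, x3 = 1; 6 ≥ 1 — OK.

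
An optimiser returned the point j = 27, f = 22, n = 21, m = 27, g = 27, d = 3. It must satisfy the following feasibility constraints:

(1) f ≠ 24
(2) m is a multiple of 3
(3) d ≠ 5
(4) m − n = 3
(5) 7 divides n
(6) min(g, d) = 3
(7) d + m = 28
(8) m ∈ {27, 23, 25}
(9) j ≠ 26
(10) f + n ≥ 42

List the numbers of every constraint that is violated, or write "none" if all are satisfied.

(1) f = 22, and 22 ≠ 24 — holds.
(2) 27 / 3 = 9, so 3 divides 27 — holds.
(3) d = 3, and 3 ≠ 5 — holds.
(4) m − n = 27 − 21 = 6, not 3 — fails.
(5) 21 / 7 = 3, so 7 divides 21 — holds.
(6) min(27, 3) = 3 — holds.
(7) d + m = 3 + 27 = 30, not 28 — fails.
(8) m = 27 is in {27, 23, 25} — holds.
(9) j = 27, and 27 ≠ 26 — holds.
(10) f + n = 22 + 21 = 43; 43 ≥ 42 — holds.

Constraints 4, 7 do not hold.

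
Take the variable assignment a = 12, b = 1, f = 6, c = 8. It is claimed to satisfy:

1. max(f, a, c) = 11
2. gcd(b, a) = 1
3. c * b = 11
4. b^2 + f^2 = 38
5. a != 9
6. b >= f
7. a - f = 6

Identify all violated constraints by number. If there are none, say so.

No — constraints 1, 3, 4, 6 are not satisfied.

1. max(6, 12, 8) = 12, not 11 — does not hold.
2. gcd(1, 12) = 1 — holds.
3. c * b = 8 * 1 = 8, not 11 — does not hold.
4. b^2 + f^2 = 1^2 + 6^2 = 1 + 36 = 37, not 38 — does not hold.
5. a = 12, and 12 ≠ 9 — holds.
6. b = 1, f = 6; 1 < 6 (want ≥) — does not hold.
7. a - f = 12 - 6 = 6 — holds.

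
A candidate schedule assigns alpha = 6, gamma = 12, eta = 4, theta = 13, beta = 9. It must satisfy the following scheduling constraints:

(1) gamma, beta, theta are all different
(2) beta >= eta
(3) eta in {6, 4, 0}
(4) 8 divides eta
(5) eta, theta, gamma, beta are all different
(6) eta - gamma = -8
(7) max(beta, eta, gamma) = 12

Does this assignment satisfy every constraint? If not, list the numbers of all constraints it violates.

Constraint 4 is violated.

(1) values 12, 9, 13 are pairwise distinct  yes
(2) beta = 9, eta = 4; 9 ≥ 4  yes
(3) eta = 4 is in {6, 4, 0}  yes
(4) 4 = 8*0 + 4, so 8 does not divide 4  no
(5) values 4, 13, 12, 9 are pairwise distinct  yes
(6) eta - gamma = 4 - 12 = -8  yes
(7) max(9, 4, 12) = 12  yes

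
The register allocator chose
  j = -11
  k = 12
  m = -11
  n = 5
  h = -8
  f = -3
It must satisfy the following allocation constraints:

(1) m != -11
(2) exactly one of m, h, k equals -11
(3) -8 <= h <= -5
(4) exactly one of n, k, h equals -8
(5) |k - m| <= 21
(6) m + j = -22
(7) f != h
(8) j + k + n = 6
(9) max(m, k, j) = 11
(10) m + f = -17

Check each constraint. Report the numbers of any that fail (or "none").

Constraints 1, 5, 9, and 10 do not hold.

(1) m = -11, but -11 is required to differ  no
(2) m=-11, h=-8, k=12; 1 of them equals -11  yes
(3) h = -8 lies in [-8, -5]  yes
(4) n=5, k=12, h=-8; 1 of them equals -8  yes
(5) |12 - (-11)| = 23; 23 > 21, exceeds bound 21  no
(6) m + j = -11 + (-11) = -22  yes
(7) f = -3, h = -8; distinct  yes
(8) j + k + n = -11 + 12 + 5 = 6  yes
(9) max(-11, 12, -11) = 12, not 11  no
(10) m + f = -11 + (-3) = -14, not -17  no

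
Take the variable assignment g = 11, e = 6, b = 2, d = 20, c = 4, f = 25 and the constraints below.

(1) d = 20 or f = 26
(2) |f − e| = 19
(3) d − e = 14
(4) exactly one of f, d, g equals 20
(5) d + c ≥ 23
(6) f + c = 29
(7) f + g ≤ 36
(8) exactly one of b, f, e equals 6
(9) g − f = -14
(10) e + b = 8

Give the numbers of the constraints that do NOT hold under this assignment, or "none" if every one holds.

(1) d = 20 = 20 (first disjunct) — satisfied.
(2) |25 − 6| = 19 — satisfied.
(3) d − e = 20 − 6 = 14 — satisfied.
(4) f=25, d=20, g=11; 1 of them equals 20 — satisfied.
(5) d + c = 20 + 4 = 24; 24 ≥ 23 — satisfied.
(6) f + c = 25 + 4 = 29 — satisfied.
(7) f + g = 25 + 11 = 36; 36 ≤ 36 — satisfied.
(8) b=2, f=25, e=6; 1 of them equals 6 — satisfied.
(9) g − f = 11 − 25 = -14 — satisfied.
(10) e + b = 6 + 2 = 8 — satisfied.

The assignment satisfies every constraint.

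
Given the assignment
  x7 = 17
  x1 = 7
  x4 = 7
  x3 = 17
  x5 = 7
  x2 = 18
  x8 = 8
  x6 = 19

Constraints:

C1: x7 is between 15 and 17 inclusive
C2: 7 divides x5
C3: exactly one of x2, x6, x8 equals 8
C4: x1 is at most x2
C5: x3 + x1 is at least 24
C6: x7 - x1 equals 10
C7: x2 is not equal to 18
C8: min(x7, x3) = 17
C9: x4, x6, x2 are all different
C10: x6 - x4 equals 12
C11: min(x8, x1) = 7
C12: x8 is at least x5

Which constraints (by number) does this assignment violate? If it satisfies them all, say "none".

C1: x7 = 17 lies in [15, 17] — holds.
C2: 7 / 7 = 1, so 7 divides 7 — holds.
C3: x2=18, x6=19, x8=8; 1 of them equals 8 — holds.
C4: x1 = 7, x2 = 18; 7 ≤ 18 — holds.
C5: x3 + x1 = 17 + 7 = 24; 24 ≥ 24 — holds.
C6: x7 - x1 = 17 - 7 = 10 — holds.
C7: x2 = 18, but 18 is required to differ — fails.
C8: min(17, 17) = 17 — holds.
C9: values 7, 19, 18 are pairwise distinct — holds.
C10: x6 - x4 = 19 - 7 = 12 — holds.
C11: min(8, 7) = 7 — holds.
C12: x8 = 8, x5 = 7; 8 ≥ 7 — holds.

Violated: 7.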